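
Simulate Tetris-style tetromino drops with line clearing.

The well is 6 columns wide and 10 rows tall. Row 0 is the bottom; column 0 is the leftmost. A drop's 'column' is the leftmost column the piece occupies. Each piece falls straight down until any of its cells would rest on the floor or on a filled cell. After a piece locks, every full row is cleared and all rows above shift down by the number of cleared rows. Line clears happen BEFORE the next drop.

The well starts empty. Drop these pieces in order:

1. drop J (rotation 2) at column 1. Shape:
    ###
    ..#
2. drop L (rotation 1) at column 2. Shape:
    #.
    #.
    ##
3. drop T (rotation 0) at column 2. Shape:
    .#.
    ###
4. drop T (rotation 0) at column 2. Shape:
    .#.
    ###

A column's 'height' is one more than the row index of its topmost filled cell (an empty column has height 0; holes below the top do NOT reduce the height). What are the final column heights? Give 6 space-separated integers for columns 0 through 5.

Answer: 0 2 8 9 8 0

Derivation:
Drop 1: J rot2 at col 1 lands with bottom-row=0; cleared 0 line(s) (total 0); column heights now [0 2 2 2 0 0], max=2
Drop 2: L rot1 at col 2 lands with bottom-row=2; cleared 0 line(s) (total 0); column heights now [0 2 5 3 0 0], max=5
Drop 3: T rot0 at col 2 lands with bottom-row=5; cleared 0 line(s) (total 0); column heights now [0 2 6 7 6 0], max=7
Drop 4: T rot0 at col 2 lands with bottom-row=7; cleared 0 line(s) (total 0); column heights now [0 2 8 9 8 0], max=9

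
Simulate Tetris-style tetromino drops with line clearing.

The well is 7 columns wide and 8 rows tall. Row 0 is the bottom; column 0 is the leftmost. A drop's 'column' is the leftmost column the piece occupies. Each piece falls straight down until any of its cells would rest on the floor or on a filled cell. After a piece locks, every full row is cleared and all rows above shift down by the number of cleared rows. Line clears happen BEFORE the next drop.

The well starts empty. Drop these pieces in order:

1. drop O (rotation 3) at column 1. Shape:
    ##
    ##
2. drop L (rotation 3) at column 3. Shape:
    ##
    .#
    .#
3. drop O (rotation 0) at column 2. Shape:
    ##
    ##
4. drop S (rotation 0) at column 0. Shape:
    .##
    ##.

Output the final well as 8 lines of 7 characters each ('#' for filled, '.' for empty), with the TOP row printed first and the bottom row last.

Drop 1: O rot3 at col 1 lands with bottom-row=0; cleared 0 line(s) (total 0); column heights now [0 2 2 0 0 0 0], max=2
Drop 2: L rot3 at col 3 lands with bottom-row=0; cleared 0 line(s) (total 0); column heights now [0 2 2 3 3 0 0], max=3
Drop 3: O rot0 at col 2 lands with bottom-row=3; cleared 0 line(s) (total 0); column heights now [0 2 5 5 3 0 0], max=5
Drop 4: S rot0 at col 0 lands with bottom-row=4; cleared 0 line(s) (total 0); column heights now [5 6 6 5 3 0 0], max=6

Answer: .......
.......
.##....
####...
..##...
...##..
.##.#..
.##.#..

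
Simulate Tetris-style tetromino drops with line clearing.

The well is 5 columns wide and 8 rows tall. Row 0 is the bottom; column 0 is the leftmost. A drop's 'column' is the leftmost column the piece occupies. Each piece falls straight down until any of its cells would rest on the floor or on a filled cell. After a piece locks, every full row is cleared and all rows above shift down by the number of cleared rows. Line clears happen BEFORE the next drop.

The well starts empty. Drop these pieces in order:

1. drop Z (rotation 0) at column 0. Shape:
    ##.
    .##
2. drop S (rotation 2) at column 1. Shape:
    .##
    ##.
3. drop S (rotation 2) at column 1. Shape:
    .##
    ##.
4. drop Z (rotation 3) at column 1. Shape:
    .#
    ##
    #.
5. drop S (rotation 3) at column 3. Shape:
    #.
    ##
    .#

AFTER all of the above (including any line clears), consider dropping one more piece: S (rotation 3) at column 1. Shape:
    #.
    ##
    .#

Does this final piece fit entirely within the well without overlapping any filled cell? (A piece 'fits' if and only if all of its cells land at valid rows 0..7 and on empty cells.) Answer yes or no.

Answer: no

Derivation:
Drop 1: Z rot0 at col 0 lands with bottom-row=0; cleared 0 line(s) (total 0); column heights now [2 2 1 0 0], max=2
Drop 2: S rot2 at col 1 lands with bottom-row=2; cleared 0 line(s) (total 0); column heights now [2 3 4 4 0], max=4
Drop 3: S rot2 at col 1 lands with bottom-row=4; cleared 0 line(s) (total 0); column heights now [2 5 6 6 0], max=6
Drop 4: Z rot3 at col 1 lands with bottom-row=5; cleared 0 line(s) (total 0); column heights now [2 7 8 6 0], max=8
Drop 5: S rot3 at col 3 lands with bottom-row=5; cleared 0 line(s) (total 0); column heights now [2 7 8 8 7], max=8
Test piece S rot3 at col 1 (width 2): heights before test = [2 7 8 8 7]; fits = False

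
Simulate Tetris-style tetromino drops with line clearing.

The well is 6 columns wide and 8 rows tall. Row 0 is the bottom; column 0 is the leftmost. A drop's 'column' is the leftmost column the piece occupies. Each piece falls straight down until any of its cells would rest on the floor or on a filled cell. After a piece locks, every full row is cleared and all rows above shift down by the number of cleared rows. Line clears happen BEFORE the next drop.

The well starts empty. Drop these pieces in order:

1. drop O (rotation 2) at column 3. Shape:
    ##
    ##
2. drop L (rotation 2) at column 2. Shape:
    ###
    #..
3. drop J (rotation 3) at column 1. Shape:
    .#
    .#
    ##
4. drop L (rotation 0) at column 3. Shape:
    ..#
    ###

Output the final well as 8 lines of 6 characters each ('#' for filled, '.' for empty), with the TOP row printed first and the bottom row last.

Answer: ......
......
..#...
..#..#
.#####
..###.
..###.
...##.

Derivation:
Drop 1: O rot2 at col 3 lands with bottom-row=0; cleared 0 line(s) (total 0); column heights now [0 0 0 2 2 0], max=2
Drop 2: L rot2 at col 2 lands with bottom-row=1; cleared 0 line(s) (total 0); column heights now [0 0 3 3 3 0], max=3
Drop 3: J rot3 at col 1 lands with bottom-row=3; cleared 0 line(s) (total 0); column heights now [0 4 6 3 3 0], max=6
Drop 4: L rot0 at col 3 lands with bottom-row=3; cleared 0 line(s) (total 0); column heights now [0 4 6 4 4 5], max=6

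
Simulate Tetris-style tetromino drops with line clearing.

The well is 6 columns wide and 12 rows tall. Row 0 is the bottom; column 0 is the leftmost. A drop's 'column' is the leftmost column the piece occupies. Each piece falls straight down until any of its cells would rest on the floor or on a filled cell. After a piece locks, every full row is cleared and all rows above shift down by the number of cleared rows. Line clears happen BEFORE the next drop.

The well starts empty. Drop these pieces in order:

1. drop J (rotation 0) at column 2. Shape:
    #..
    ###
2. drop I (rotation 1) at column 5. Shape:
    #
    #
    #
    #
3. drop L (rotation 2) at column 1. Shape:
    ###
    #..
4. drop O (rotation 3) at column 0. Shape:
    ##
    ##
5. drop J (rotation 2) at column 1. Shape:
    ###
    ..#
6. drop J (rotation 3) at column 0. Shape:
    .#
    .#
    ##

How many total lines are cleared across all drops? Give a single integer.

Drop 1: J rot0 at col 2 lands with bottom-row=0; cleared 0 line(s) (total 0); column heights now [0 0 2 1 1 0], max=2
Drop 2: I rot1 at col 5 lands with bottom-row=0; cleared 0 line(s) (total 0); column heights now [0 0 2 1 1 4], max=4
Drop 3: L rot2 at col 1 lands with bottom-row=1; cleared 0 line(s) (total 0); column heights now [0 3 3 3 1 4], max=4
Drop 4: O rot3 at col 0 lands with bottom-row=3; cleared 0 line(s) (total 0); column heights now [5 5 3 3 1 4], max=5
Drop 5: J rot2 at col 1 lands with bottom-row=4; cleared 0 line(s) (total 0); column heights now [5 6 6 6 1 4], max=6
Drop 6: J rot3 at col 0 lands with bottom-row=6; cleared 0 line(s) (total 0); column heights now [7 9 6 6 1 4], max=9

Answer: 0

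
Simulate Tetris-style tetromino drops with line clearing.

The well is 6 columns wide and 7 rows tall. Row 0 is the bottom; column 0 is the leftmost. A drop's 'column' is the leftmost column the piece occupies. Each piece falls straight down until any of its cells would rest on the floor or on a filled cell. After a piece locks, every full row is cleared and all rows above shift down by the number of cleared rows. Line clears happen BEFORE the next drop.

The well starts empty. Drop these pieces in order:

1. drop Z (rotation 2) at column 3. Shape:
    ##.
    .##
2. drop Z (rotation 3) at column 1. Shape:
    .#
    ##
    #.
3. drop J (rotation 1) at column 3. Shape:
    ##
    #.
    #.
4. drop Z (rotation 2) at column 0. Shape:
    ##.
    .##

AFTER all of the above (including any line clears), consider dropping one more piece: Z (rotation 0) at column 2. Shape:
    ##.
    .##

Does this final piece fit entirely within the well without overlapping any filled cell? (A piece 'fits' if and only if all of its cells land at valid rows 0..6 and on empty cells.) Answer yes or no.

Drop 1: Z rot2 at col 3 lands with bottom-row=0; cleared 0 line(s) (total 0); column heights now [0 0 0 2 2 1], max=2
Drop 2: Z rot3 at col 1 lands with bottom-row=0; cleared 0 line(s) (total 0); column heights now [0 2 3 2 2 1], max=3
Drop 3: J rot1 at col 3 lands with bottom-row=2; cleared 0 line(s) (total 0); column heights now [0 2 3 5 5 1], max=5
Drop 4: Z rot2 at col 0 lands with bottom-row=3; cleared 0 line(s) (total 0); column heights now [5 5 4 5 5 1], max=5
Test piece Z rot0 at col 2 (width 3): heights before test = [5 5 4 5 5 1]; fits = True

Answer: yes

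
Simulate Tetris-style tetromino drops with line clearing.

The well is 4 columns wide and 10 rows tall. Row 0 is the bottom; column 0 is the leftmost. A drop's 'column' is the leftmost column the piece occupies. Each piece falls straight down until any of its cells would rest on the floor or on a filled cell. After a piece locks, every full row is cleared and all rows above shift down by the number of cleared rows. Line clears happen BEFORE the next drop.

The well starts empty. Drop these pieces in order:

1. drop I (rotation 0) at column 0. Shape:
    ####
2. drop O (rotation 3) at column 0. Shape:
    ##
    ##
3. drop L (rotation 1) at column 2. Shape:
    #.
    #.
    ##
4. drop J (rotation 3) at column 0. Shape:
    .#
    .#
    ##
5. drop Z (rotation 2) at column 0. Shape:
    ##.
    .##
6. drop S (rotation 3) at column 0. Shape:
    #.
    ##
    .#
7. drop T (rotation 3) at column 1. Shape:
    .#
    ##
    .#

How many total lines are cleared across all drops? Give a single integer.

Drop 1: I rot0 at col 0 lands with bottom-row=0; cleared 1 line(s) (total 1); column heights now [0 0 0 0], max=0
Drop 2: O rot3 at col 0 lands with bottom-row=0; cleared 0 line(s) (total 1); column heights now [2 2 0 0], max=2
Drop 3: L rot1 at col 2 lands with bottom-row=0; cleared 1 line(s) (total 2); column heights now [1 1 2 0], max=2
Drop 4: J rot3 at col 0 lands with bottom-row=1; cleared 0 line(s) (total 2); column heights now [2 4 2 0], max=4
Drop 5: Z rot2 at col 0 lands with bottom-row=4; cleared 0 line(s) (total 2); column heights now [6 6 5 0], max=6
Drop 6: S rot3 at col 0 lands with bottom-row=6; cleared 0 line(s) (total 2); column heights now [9 8 5 0], max=9
Drop 7: T rot3 at col 1 lands with bottom-row=7; cleared 0 line(s) (total 2); column heights now [9 9 10 0], max=10

Answer: 2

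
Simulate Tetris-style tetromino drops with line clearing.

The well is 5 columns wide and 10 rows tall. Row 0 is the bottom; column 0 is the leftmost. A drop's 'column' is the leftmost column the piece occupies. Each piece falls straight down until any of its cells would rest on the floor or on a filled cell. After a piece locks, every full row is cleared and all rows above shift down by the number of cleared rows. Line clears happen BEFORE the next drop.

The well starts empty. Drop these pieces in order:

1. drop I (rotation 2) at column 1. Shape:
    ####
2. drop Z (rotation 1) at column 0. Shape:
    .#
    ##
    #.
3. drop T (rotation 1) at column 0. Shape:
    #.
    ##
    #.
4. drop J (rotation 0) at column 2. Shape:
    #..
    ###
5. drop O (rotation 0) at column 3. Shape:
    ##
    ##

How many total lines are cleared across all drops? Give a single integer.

Answer: 3

Derivation:
Drop 1: I rot2 at col 1 lands with bottom-row=0; cleared 0 line(s) (total 0); column heights now [0 1 1 1 1], max=1
Drop 2: Z rot1 at col 0 lands with bottom-row=0; cleared 1 line(s) (total 1); column heights now [1 2 0 0 0], max=2
Drop 3: T rot1 at col 0 lands with bottom-row=1; cleared 0 line(s) (total 1); column heights now [4 3 0 0 0], max=4
Drop 4: J rot0 at col 2 lands with bottom-row=0; cleared 1 line(s) (total 2); column heights now [3 2 1 0 0], max=3
Drop 5: O rot0 at col 3 lands with bottom-row=0; cleared 1 line(s) (total 3); column heights now [2 1 0 1 1], max=2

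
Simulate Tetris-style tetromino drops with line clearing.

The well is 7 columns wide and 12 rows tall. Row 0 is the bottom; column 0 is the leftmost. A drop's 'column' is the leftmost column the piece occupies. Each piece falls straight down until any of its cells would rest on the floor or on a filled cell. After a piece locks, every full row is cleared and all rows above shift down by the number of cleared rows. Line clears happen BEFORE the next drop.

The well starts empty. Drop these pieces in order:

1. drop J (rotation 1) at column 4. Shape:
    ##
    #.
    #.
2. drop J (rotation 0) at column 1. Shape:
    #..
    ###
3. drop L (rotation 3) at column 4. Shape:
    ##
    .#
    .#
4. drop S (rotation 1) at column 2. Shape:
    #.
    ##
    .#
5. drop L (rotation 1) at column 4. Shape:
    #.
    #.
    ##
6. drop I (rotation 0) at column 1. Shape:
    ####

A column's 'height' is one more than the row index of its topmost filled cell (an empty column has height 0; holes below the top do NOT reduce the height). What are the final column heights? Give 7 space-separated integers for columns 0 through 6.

Drop 1: J rot1 at col 4 lands with bottom-row=0; cleared 0 line(s) (total 0); column heights now [0 0 0 0 3 3 0], max=3
Drop 2: J rot0 at col 1 lands with bottom-row=0; cleared 0 line(s) (total 0); column heights now [0 2 1 1 3 3 0], max=3
Drop 3: L rot3 at col 4 lands with bottom-row=3; cleared 0 line(s) (total 0); column heights now [0 2 1 1 6 6 0], max=6
Drop 4: S rot1 at col 2 lands with bottom-row=1; cleared 0 line(s) (total 0); column heights now [0 2 4 3 6 6 0], max=6
Drop 5: L rot1 at col 4 lands with bottom-row=6; cleared 0 line(s) (total 0); column heights now [0 2 4 3 9 7 0], max=9
Drop 6: I rot0 at col 1 lands with bottom-row=9; cleared 0 line(s) (total 0); column heights now [0 10 10 10 10 7 0], max=10

Answer: 0 10 10 10 10 7 0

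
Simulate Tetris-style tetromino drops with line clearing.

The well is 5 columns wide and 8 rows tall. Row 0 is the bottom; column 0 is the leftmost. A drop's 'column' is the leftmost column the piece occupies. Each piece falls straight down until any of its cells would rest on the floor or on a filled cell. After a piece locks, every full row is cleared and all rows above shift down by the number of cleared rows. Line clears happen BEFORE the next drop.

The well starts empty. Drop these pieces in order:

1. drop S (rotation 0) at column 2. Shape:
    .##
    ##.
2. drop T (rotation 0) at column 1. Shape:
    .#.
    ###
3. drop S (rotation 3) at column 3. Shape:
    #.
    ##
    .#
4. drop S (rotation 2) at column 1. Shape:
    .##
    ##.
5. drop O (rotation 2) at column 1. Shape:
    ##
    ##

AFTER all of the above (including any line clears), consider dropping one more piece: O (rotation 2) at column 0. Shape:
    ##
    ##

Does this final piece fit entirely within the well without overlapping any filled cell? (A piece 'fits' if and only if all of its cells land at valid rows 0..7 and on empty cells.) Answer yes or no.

Drop 1: S rot0 at col 2 lands with bottom-row=0; cleared 0 line(s) (total 0); column heights now [0 0 1 2 2], max=2
Drop 2: T rot0 at col 1 lands with bottom-row=2; cleared 0 line(s) (total 0); column heights now [0 3 4 3 2], max=4
Drop 3: S rot3 at col 3 lands with bottom-row=2; cleared 0 line(s) (total 0); column heights now [0 3 4 5 4], max=5
Drop 4: S rot2 at col 1 lands with bottom-row=4; cleared 0 line(s) (total 0); column heights now [0 5 6 6 4], max=6
Drop 5: O rot2 at col 1 lands with bottom-row=6; cleared 0 line(s) (total 0); column heights now [0 8 8 6 4], max=8
Test piece O rot2 at col 0 (width 2): heights before test = [0 8 8 6 4]; fits = False

Answer: no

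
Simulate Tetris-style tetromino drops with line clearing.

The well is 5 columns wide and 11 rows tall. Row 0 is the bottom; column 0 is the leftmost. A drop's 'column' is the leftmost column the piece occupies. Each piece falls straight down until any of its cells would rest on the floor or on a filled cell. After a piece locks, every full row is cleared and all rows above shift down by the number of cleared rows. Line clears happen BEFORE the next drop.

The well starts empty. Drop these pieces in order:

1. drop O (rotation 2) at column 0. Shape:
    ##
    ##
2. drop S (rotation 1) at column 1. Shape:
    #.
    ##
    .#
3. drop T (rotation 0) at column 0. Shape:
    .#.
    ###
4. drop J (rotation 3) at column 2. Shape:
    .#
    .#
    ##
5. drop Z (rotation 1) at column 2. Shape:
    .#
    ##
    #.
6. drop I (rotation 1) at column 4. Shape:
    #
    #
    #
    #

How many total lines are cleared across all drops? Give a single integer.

Answer: 0

Derivation:
Drop 1: O rot2 at col 0 lands with bottom-row=0; cleared 0 line(s) (total 0); column heights now [2 2 0 0 0], max=2
Drop 2: S rot1 at col 1 lands with bottom-row=1; cleared 0 line(s) (total 0); column heights now [2 4 3 0 0], max=4
Drop 3: T rot0 at col 0 lands with bottom-row=4; cleared 0 line(s) (total 0); column heights now [5 6 5 0 0], max=6
Drop 4: J rot3 at col 2 lands with bottom-row=5; cleared 0 line(s) (total 0); column heights now [5 6 6 8 0], max=8
Drop 5: Z rot1 at col 2 lands with bottom-row=7; cleared 0 line(s) (total 0); column heights now [5 6 9 10 0], max=10
Drop 6: I rot1 at col 4 lands with bottom-row=0; cleared 0 line(s) (total 0); column heights now [5 6 9 10 4], max=10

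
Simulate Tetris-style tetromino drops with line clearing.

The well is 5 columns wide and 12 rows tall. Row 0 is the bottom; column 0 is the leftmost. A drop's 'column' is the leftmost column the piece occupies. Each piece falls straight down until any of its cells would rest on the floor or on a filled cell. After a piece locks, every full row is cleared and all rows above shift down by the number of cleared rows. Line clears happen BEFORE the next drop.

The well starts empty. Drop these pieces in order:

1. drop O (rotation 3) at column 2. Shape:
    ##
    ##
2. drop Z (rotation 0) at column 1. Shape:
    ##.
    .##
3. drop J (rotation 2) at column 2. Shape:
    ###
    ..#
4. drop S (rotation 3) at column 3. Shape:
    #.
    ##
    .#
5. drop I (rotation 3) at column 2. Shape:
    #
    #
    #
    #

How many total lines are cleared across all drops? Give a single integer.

Drop 1: O rot3 at col 2 lands with bottom-row=0; cleared 0 line(s) (total 0); column heights now [0 0 2 2 0], max=2
Drop 2: Z rot0 at col 1 lands with bottom-row=2; cleared 0 line(s) (total 0); column heights now [0 4 4 3 0], max=4
Drop 3: J rot2 at col 2 lands with bottom-row=3; cleared 0 line(s) (total 0); column heights now [0 4 5 5 5], max=5
Drop 4: S rot3 at col 3 lands with bottom-row=5; cleared 0 line(s) (total 0); column heights now [0 4 5 8 7], max=8
Drop 5: I rot3 at col 2 lands with bottom-row=5; cleared 0 line(s) (total 0); column heights now [0 4 9 8 7], max=9

Answer: 0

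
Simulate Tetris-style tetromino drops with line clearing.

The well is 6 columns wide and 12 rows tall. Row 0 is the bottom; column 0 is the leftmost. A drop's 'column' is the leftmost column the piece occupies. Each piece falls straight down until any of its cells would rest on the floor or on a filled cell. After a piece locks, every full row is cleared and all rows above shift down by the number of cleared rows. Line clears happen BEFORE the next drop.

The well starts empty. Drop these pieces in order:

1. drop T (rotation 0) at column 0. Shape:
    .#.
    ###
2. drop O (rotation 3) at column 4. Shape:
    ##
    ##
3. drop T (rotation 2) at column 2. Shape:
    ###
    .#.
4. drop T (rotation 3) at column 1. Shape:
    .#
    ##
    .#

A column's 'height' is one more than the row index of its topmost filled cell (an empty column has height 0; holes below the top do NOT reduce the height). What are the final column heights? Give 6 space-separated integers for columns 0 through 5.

Answer: 1 5 6 3 3 2

Derivation:
Drop 1: T rot0 at col 0 lands with bottom-row=0; cleared 0 line(s) (total 0); column heights now [1 2 1 0 0 0], max=2
Drop 2: O rot3 at col 4 lands with bottom-row=0; cleared 0 line(s) (total 0); column heights now [1 2 1 0 2 2], max=2
Drop 3: T rot2 at col 2 lands with bottom-row=1; cleared 0 line(s) (total 0); column heights now [1 2 3 3 3 2], max=3
Drop 4: T rot3 at col 1 lands with bottom-row=3; cleared 0 line(s) (total 0); column heights now [1 5 6 3 3 2], max=6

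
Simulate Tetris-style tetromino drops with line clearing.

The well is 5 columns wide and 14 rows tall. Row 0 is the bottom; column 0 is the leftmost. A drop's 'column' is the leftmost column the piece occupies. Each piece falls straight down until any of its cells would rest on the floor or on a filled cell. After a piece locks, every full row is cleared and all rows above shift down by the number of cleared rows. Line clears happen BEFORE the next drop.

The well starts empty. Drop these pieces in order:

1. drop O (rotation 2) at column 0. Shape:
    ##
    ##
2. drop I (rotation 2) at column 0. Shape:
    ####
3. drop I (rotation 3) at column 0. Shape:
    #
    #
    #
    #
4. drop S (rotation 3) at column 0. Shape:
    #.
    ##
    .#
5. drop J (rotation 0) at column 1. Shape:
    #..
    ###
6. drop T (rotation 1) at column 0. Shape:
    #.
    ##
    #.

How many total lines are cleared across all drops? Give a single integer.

Drop 1: O rot2 at col 0 lands with bottom-row=0; cleared 0 line(s) (total 0); column heights now [2 2 0 0 0], max=2
Drop 2: I rot2 at col 0 lands with bottom-row=2; cleared 0 line(s) (total 0); column heights now [3 3 3 3 0], max=3
Drop 3: I rot3 at col 0 lands with bottom-row=3; cleared 0 line(s) (total 0); column heights now [7 3 3 3 0], max=7
Drop 4: S rot3 at col 0 lands with bottom-row=6; cleared 0 line(s) (total 0); column heights now [9 8 3 3 0], max=9
Drop 5: J rot0 at col 1 lands with bottom-row=8; cleared 0 line(s) (total 0); column heights now [9 10 9 9 0], max=10
Drop 6: T rot1 at col 0 lands with bottom-row=9; cleared 0 line(s) (total 0); column heights now [12 11 9 9 0], max=12

Answer: 0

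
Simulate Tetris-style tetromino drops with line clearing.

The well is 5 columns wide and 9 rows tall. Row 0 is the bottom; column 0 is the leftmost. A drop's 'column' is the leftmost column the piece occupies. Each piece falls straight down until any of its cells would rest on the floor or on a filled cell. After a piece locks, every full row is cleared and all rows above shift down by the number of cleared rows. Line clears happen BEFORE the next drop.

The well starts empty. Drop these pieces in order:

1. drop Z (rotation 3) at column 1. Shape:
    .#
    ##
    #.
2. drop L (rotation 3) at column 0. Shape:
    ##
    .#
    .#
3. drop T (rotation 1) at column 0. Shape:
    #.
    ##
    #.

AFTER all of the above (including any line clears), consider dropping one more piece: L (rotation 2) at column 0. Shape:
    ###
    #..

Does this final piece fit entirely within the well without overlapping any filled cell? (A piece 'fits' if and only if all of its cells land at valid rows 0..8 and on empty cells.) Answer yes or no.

Answer: no

Derivation:
Drop 1: Z rot3 at col 1 lands with bottom-row=0; cleared 0 line(s) (total 0); column heights now [0 2 3 0 0], max=3
Drop 2: L rot3 at col 0 lands with bottom-row=2; cleared 0 line(s) (total 0); column heights now [5 5 3 0 0], max=5
Drop 3: T rot1 at col 0 lands with bottom-row=5; cleared 0 line(s) (total 0); column heights now [8 7 3 0 0], max=8
Test piece L rot2 at col 0 (width 3): heights before test = [8 7 3 0 0]; fits = False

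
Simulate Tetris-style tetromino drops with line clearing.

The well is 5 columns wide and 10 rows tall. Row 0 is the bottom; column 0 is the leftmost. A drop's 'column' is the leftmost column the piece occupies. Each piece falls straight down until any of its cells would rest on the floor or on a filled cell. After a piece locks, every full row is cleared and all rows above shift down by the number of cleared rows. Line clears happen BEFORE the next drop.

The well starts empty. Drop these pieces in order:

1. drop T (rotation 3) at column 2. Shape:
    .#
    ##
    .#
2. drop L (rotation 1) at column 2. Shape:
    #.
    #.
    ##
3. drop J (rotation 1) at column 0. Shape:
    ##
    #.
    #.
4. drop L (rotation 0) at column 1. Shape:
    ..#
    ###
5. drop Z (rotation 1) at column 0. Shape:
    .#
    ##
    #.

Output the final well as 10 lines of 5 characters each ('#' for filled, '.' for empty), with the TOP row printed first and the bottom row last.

Answer: .....
.#...
##.#.
####.
..#..
..#..
..##.
##.#.
#.##.
#..#.

Derivation:
Drop 1: T rot3 at col 2 lands with bottom-row=0; cleared 0 line(s) (total 0); column heights now [0 0 2 3 0], max=3
Drop 2: L rot1 at col 2 lands with bottom-row=3; cleared 0 line(s) (total 0); column heights now [0 0 6 4 0], max=6
Drop 3: J rot1 at col 0 lands with bottom-row=0; cleared 0 line(s) (total 0); column heights now [3 3 6 4 0], max=6
Drop 4: L rot0 at col 1 lands with bottom-row=6; cleared 0 line(s) (total 0); column heights now [3 7 7 8 0], max=8
Drop 5: Z rot1 at col 0 lands with bottom-row=6; cleared 0 line(s) (total 0); column heights now [8 9 7 8 0], max=9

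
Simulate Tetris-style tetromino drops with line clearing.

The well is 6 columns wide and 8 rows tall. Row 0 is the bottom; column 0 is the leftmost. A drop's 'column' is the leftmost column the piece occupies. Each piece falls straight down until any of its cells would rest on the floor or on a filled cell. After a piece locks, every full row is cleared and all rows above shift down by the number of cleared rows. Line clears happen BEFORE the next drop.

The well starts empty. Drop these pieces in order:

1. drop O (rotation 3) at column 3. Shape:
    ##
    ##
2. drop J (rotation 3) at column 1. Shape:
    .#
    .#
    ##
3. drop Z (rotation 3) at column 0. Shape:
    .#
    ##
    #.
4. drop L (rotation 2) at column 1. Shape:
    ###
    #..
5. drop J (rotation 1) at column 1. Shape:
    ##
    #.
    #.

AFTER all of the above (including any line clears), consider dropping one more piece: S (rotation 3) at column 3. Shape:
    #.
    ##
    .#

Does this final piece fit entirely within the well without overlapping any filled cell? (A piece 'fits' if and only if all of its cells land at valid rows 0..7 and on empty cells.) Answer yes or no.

Answer: yes

Derivation:
Drop 1: O rot3 at col 3 lands with bottom-row=0; cleared 0 line(s) (total 0); column heights now [0 0 0 2 2 0], max=2
Drop 2: J rot3 at col 1 lands with bottom-row=0; cleared 0 line(s) (total 0); column heights now [0 1 3 2 2 0], max=3
Drop 3: Z rot3 at col 0 lands with bottom-row=0; cleared 0 line(s) (total 0); column heights now [2 3 3 2 2 0], max=3
Drop 4: L rot2 at col 1 lands with bottom-row=3; cleared 0 line(s) (total 0); column heights now [2 5 5 5 2 0], max=5
Drop 5: J rot1 at col 1 lands with bottom-row=5; cleared 0 line(s) (total 0); column heights now [2 8 8 5 2 0], max=8
Test piece S rot3 at col 3 (width 2): heights before test = [2 8 8 5 2 0]; fits = True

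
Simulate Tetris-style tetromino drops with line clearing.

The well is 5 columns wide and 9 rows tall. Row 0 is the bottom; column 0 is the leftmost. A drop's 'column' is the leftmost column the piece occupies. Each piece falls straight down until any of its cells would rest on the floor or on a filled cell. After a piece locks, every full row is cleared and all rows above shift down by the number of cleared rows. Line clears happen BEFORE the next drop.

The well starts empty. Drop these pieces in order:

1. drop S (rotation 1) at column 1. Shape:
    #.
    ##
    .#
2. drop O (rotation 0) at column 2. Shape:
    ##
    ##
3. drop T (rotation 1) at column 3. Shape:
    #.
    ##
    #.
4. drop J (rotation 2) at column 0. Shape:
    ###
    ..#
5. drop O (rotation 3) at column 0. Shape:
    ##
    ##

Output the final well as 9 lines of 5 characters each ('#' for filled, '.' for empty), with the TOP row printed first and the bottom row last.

Answer: .....
.....
.....
...#.
####.
####.
.###.
.##..
..#..

Derivation:
Drop 1: S rot1 at col 1 lands with bottom-row=0; cleared 0 line(s) (total 0); column heights now [0 3 2 0 0], max=3
Drop 2: O rot0 at col 2 lands with bottom-row=2; cleared 0 line(s) (total 0); column heights now [0 3 4 4 0], max=4
Drop 3: T rot1 at col 3 lands with bottom-row=4; cleared 0 line(s) (total 0); column heights now [0 3 4 7 6], max=7
Drop 4: J rot2 at col 0 lands with bottom-row=4; cleared 1 line(s) (total 1); column heights now [0 3 5 6 0], max=6
Drop 5: O rot3 at col 0 lands with bottom-row=3; cleared 0 line(s) (total 1); column heights now [5 5 5 6 0], max=6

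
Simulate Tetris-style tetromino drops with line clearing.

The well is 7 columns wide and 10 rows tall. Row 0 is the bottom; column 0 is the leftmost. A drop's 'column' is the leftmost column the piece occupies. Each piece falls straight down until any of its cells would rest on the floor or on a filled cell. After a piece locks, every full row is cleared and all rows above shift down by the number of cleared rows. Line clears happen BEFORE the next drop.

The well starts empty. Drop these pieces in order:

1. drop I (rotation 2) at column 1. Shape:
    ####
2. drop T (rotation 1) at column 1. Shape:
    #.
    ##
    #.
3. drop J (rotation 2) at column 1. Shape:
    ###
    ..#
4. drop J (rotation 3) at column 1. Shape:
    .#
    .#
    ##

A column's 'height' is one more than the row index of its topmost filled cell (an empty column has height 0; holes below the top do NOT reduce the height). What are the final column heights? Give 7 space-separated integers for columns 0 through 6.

Answer: 0 6 8 5 1 0 0

Derivation:
Drop 1: I rot2 at col 1 lands with bottom-row=0; cleared 0 line(s) (total 0); column heights now [0 1 1 1 1 0 0], max=1
Drop 2: T rot1 at col 1 lands with bottom-row=1; cleared 0 line(s) (total 0); column heights now [0 4 3 1 1 0 0], max=4
Drop 3: J rot2 at col 1 lands with bottom-row=3; cleared 0 line(s) (total 0); column heights now [0 5 5 5 1 0 0], max=5
Drop 4: J rot3 at col 1 lands with bottom-row=5; cleared 0 line(s) (total 0); column heights now [0 6 8 5 1 0 0], max=8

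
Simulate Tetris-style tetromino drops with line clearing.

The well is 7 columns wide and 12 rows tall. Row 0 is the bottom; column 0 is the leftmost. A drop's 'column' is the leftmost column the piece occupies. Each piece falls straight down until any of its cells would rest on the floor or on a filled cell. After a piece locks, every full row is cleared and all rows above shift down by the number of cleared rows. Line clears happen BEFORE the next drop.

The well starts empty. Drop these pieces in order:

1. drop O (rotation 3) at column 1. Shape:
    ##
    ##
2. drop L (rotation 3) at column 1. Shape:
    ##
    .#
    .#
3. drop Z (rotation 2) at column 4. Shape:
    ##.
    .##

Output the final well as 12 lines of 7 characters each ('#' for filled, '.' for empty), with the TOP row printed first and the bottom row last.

Drop 1: O rot3 at col 1 lands with bottom-row=0; cleared 0 line(s) (total 0); column heights now [0 2 2 0 0 0 0], max=2
Drop 2: L rot3 at col 1 lands with bottom-row=2; cleared 0 line(s) (total 0); column heights now [0 5 5 0 0 0 0], max=5
Drop 3: Z rot2 at col 4 lands with bottom-row=0; cleared 0 line(s) (total 0); column heights now [0 5 5 0 2 2 1], max=5

Answer: .......
.......
.......
.......
.......
.......
.......
.##....
..#....
..#....
.##.##.
.##..##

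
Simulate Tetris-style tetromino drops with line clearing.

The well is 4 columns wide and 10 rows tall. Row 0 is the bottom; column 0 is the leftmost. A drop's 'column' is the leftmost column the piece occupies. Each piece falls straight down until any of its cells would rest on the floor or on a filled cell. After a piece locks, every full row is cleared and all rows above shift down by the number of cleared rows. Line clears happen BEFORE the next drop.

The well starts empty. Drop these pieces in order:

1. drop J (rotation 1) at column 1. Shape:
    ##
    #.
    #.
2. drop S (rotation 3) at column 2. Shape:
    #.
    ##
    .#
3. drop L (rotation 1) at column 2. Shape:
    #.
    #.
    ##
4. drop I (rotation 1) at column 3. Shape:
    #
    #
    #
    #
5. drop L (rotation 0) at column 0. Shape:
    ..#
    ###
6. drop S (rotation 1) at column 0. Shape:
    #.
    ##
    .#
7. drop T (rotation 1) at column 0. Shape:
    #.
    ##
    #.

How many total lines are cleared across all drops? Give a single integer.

Answer: 2

Derivation:
Drop 1: J rot1 at col 1 lands with bottom-row=0; cleared 0 line(s) (total 0); column heights now [0 3 3 0], max=3
Drop 2: S rot3 at col 2 lands with bottom-row=2; cleared 0 line(s) (total 0); column heights now [0 3 5 4], max=5
Drop 3: L rot1 at col 2 lands with bottom-row=5; cleared 0 line(s) (total 0); column heights now [0 3 8 6], max=8
Drop 4: I rot1 at col 3 lands with bottom-row=6; cleared 0 line(s) (total 0); column heights now [0 3 8 10], max=10
Drop 5: L rot0 at col 0 lands with bottom-row=8; cleared 1 line(s) (total 1); column heights now [0 3 9 9], max=9
Drop 6: S rot1 at col 0 lands with bottom-row=3; cleared 0 line(s) (total 1); column heights now [6 5 9 9], max=9
Drop 7: T rot1 at col 0 lands with bottom-row=6; cleared 1 line(s) (total 2); column heights now [8 5 8 8], max=8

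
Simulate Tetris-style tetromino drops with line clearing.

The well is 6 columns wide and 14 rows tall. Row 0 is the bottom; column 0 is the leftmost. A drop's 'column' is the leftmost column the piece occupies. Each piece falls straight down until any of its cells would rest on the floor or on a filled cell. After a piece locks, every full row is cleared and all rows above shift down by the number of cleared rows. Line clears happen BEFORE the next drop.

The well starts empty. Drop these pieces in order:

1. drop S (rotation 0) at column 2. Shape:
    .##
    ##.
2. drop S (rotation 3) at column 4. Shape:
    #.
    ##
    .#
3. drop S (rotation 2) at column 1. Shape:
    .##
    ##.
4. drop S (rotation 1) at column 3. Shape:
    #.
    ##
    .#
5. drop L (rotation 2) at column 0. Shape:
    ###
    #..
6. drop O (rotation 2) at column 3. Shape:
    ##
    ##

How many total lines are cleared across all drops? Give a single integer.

Answer: 0

Derivation:
Drop 1: S rot0 at col 2 lands with bottom-row=0; cleared 0 line(s) (total 0); column heights now [0 0 1 2 2 0], max=2
Drop 2: S rot3 at col 4 lands with bottom-row=1; cleared 0 line(s) (total 0); column heights now [0 0 1 2 4 3], max=4
Drop 3: S rot2 at col 1 lands with bottom-row=1; cleared 0 line(s) (total 0); column heights now [0 2 3 3 4 3], max=4
Drop 4: S rot1 at col 3 lands with bottom-row=4; cleared 0 line(s) (total 0); column heights now [0 2 3 7 6 3], max=7
Drop 5: L rot2 at col 0 lands with bottom-row=2; cleared 0 line(s) (total 0); column heights now [4 4 4 7 6 3], max=7
Drop 6: O rot2 at col 3 lands with bottom-row=7; cleared 0 line(s) (total 0); column heights now [4 4 4 9 9 3], max=9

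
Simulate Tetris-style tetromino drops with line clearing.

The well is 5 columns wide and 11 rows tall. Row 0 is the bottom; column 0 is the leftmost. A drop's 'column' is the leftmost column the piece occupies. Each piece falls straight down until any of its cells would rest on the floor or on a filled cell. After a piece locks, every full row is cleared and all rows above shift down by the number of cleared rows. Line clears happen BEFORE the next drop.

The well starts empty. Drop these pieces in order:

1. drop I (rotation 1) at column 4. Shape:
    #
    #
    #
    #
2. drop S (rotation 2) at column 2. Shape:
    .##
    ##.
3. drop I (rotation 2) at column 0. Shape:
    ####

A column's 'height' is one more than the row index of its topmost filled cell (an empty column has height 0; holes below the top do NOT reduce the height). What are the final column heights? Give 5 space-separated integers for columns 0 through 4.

Drop 1: I rot1 at col 4 lands with bottom-row=0; cleared 0 line(s) (total 0); column heights now [0 0 0 0 4], max=4
Drop 2: S rot2 at col 2 lands with bottom-row=3; cleared 0 line(s) (total 0); column heights now [0 0 4 5 5], max=5
Drop 3: I rot2 at col 0 lands with bottom-row=5; cleared 0 line(s) (total 0); column heights now [6 6 6 6 5], max=6

Answer: 6 6 6 6 5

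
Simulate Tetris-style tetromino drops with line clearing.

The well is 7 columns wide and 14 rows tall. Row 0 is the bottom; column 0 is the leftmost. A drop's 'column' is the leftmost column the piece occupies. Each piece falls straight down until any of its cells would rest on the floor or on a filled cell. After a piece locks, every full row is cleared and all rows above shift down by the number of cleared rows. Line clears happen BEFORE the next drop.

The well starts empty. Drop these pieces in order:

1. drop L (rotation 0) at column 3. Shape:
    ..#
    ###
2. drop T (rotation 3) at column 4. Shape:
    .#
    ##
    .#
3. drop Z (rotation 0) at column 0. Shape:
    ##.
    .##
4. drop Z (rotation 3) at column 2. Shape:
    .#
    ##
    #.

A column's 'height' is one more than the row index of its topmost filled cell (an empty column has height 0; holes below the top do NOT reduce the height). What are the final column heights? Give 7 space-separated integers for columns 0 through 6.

Answer: 2 2 3 4 4 5 0

Derivation:
Drop 1: L rot0 at col 3 lands with bottom-row=0; cleared 0 line(s) (total 0); column heights now [0 0 0 1 1 2 0], max=2
Drop 2: T rot3 at col 4 lands with bottom-row=2; cleared 0 line(s) (total 0); column heights now [0 0 0 1 4 5 0], max=5
Drop 3: Z rot0 at col 0 lands with bottom-row=0; cleared 0 line(s) (total 0); column heights now [2 2 1 1 4 5 0], max=5
Drop 4: Z rot3 at col 2 lands with bottom-row=1; cleared 0 line(s) (total 0); column heights now [2 2 3 4 4 5 0], max=5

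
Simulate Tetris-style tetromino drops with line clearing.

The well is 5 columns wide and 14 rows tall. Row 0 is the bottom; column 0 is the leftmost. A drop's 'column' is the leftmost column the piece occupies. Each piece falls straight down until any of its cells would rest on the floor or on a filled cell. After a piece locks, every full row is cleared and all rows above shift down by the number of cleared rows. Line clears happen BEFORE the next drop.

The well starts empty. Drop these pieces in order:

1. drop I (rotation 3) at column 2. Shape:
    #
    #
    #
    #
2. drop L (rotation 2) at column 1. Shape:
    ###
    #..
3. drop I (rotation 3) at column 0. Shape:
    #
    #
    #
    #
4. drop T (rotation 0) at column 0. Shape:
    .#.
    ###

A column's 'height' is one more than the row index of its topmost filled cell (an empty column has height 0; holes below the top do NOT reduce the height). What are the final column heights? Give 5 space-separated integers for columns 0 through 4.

Drop 1: I rot3 at col 2 lands with bottom-row=0; cleared 0 line(s) (total 0); column heights now [0 0 4 0 0], max=4
Drop 2: L rot2 at col 1 lands with bottom-row=3; cleared 0 line(s) (total 0); column heights now [0 5 5 5 0], max=5
Drop 3: I rot3 at col 0 lands with bottom-row=0; cleared 0 line(s) (total 0); column heights now [4 5 5 5 0], max=5
Drop 4: T rot0 at col 0 lands with bottom-row=5; cleared 0 line(s) (total 0); column heights now [6 7 6 5 0], max=7

Answer: 6 7 6 5 0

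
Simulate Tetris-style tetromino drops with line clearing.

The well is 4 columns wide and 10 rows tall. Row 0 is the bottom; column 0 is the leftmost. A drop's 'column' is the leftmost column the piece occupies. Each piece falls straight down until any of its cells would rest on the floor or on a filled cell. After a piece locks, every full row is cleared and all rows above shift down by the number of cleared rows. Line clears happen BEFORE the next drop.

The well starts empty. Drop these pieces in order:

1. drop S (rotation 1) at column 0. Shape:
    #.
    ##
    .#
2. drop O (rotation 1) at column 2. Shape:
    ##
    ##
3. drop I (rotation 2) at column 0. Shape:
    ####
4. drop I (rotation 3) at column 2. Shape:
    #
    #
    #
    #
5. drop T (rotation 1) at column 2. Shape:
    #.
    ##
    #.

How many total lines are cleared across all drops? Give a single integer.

Answer: 2

Derivation:
Drop 1: S rot1 at col 0 lands with bottom-row=0; cleared 0 line(s) (total 0); column heights now [3 2 0 0], max=3
Drop 2: O rot1 at col 2 lands with bottom-row=0; cleared 1 line(s) (total 1); column heights now [2 1 1 1], max=2
Drop 3: I rot2 at col 0 lands with bottom-row=2; cleared 1 line(s) (total 2); column heights now [2 1 1 1], max=2
Drop 4: I rot3 at col 2 lands with bottom-row=1; cleared 0 line(s) (total 2); column heights now [2 1 5 1], max=5
Drop 5: T rot1 at col 2 lands with bottom-row=5; cleared 0 line(s) (total 2); column heights now [2 1 8 7], max=8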